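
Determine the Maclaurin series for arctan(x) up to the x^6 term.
x^5/5 - x^3/3 + x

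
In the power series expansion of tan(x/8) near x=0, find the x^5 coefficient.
Expand to order 5: tan(x/8) = x^5/245760 + x^3/1536 + x/8 + O(x^6).
The coefficient of x^5 is 1/245760.

Final answer: 1/245760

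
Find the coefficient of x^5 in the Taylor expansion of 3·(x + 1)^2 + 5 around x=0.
Expand to order 5: 3·(x + 1)^2 + 5 = 3·x^2 + 6·x + 8 + O(x^6).
The coefficient of x^5 is 0.

Final answer: 0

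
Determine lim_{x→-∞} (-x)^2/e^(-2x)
This is an ∞/∞ indeterminate form as x → -∞.
Compare growth rates of the dominant terms (exponentials ≫ polynomials ≫ logarithms), or apply L'Hôpital's rule; the quotient → 0.
Limit = 0.

Final answer: 0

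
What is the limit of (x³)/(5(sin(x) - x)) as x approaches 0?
Both numerator and denominator → 0 as x → 0; this is a 0/0 indeterminate form.
Expand each to leading order near x = 0: numerator ~ x^3, denominator ~ -5·x^3/6.
The limit of the ratio is -6/5.

Final answer: -6/5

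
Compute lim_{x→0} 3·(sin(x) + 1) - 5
Direct substitution at x = 0 gives -2.

Final answer: -2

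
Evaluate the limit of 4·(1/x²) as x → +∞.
Evaluate the dominant behaviour as x → +∞; each term tends to a finite value or vanishes.
Limit = 0.

Final answer: 0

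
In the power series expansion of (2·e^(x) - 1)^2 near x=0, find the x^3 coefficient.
Expand to order 3: (2·e^(x) - 1)^2 = 14·x^3/3 + 6·x^2 + 4·x + 1 + O(x^4).
The coefficient of x^3 is 14/3.

Final answer: 14/3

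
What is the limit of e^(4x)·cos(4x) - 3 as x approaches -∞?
Evaluate the dominant behaviour as x → -∞; each term tends to a finite value or vanishes.
Limit = -3.

Final answer: -3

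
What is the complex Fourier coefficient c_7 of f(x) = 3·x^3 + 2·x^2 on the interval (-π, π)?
Compute the real Fourier coefficients first: a_7 = -8/49, b_7 = -36/343 + 6·π^2/7.
Then c_7 = (a_7 − i·b_7)/2 = -4/49 - 3·i·π^2/7 + 18·i/343.

Final answer: -4/49 - 3·i·π^2/7 + 18·i/343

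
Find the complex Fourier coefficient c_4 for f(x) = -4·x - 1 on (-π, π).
Compute the real Fourier coefficients first: a_4 = 0, b_4 = 2.
Then c_4 = (a_4 − i·b_4)/2 = -i.

Final answer: -i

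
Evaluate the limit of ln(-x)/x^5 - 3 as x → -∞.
The quotient is an ∞/∞ indeterminate form as x → -∞.
Compare growth rates of the dominant terms (exponentials ≫ polynomials ≫ logarithms), or apply L'Hôpital's rule; the quotient → 0.
Adding the constant: 0 - 3 = -3. Limit = -3.

Final answer: -3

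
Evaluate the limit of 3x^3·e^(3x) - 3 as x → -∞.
The product is a 0·∞ indeterminate form at x → -∞.
Rewrite the product as 3x^3 / e^(-3x) (an ∞/∞ form) and apply L'Hôpital, or use the standard hierarchy e^(3|x|) ≫ |x^3| as x → -∞.
The indeterminate product → 0, so the limit = -3.

Final answer: -3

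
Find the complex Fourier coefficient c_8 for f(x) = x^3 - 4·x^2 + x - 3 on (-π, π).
Compute the real Fourier coefficients first: a_8 = -1/4, b_8 = -π^2/4 - 29/128.
Then c_8 = (a_8 − i·b_8)/2 = -1/8 + 29·i/256 + i·π^2/8.

Final answer: -1/8 + 29·i/256 + i·π^2/8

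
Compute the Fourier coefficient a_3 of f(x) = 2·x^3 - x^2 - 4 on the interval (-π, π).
a_3 = (1/π) ∫_{-π}^{π} f(x)·cos(3x) dx.
Evaluate the integral (use parity and integration by parts as needed): a_3 = 4/9.

Final answer: 4/9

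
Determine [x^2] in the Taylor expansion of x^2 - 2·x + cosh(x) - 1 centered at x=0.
Expand to order 2: x^2 - 2·x + cosh(x) - 1 = 3·x^2/2 - 2·x + O(x^3).
The coefficient of x^2 is 3/2.

Final answer: 3/2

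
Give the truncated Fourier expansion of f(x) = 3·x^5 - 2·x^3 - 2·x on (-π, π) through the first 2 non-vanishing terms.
(-124·π^2 + 6·π^4 + 740)·sin(x) + (-3·π^4 - 47/2 + 17·π^2)·sin(2·x)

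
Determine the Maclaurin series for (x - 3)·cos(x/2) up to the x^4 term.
-x^4/128 - x^3/8 + 3·x^2/8 + x - 3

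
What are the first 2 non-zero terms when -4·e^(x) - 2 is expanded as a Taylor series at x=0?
-4·x - 6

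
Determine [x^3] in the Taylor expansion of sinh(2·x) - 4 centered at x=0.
Expand to order 3: sinh(2·x) - 4 = 4·x^3/3 + 2·x - 4 + O(x^4).
The coefficient of x^3 is 4/3.

Final answer: 4/3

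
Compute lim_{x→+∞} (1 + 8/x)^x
As x → +∞: this is the defining limit (1 + 8/x)^x → e^8.
Limit = e^(8).

Final answer: e^(8)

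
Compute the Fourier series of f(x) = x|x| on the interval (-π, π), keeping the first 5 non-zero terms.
(-8 + 2·π^2)·sin(x)/π - π·sin(2·x) + (-8 + 18·π^2)·sin(3·x)/(27·π) - π·sin(4·x)/2 + (-8 + 50·π^2)·sin(5·x)/(125·π)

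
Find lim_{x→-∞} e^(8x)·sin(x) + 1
Evaluate the dominant behaviour as x → -∞; each term tends to a finite value or vanishes.
Limit = 1.

Final answer: 1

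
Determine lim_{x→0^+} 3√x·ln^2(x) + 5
The product is a 0·∞ indeterminate form at x → 0⁺.
Rewrite the product as 3·ln^2(x) / x^(-1/2) and apply L'Hôpital, or use the standard hierarchy x^(-1/2) ≫ |ln x|^2 as x → 0⁺.
The indeterminate product → 0, so the limit = 5.

Final answer: 5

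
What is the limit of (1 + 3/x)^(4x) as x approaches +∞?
As x → +∞: write (1 + 3/x)^(4x) = ((1 + 3/x)^x)^4 → (e^3)^4 = e^12.
Limit = e^(12).

Final answer: e^(12)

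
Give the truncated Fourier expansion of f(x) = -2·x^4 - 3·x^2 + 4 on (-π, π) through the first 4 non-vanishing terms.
(-84 + 16·π^2)·cos(x) + (3 - 4·π^2)·cos(2·x) + (4/27 + 16·π^2/9)·cos(3·x) - 2·π^4/5 - π^2 + 4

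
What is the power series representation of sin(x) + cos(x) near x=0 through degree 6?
-x^6/720 + x^5/120 + x^4/24 - x^3/6 - x^2/2 + x + 1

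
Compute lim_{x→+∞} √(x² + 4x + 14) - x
This is an ∞ − ∞ indeterminate form.
Multiply and divide by the conjugate √(x²+4x + 14) + x; the x² terms cancel, leaving (4x + 14)/(√(x²+4x + 14)+x) → 4/2 = 2.
Limit = 2.

Final answer: 2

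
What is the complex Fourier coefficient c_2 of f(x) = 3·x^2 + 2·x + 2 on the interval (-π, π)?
Compute the real Fourier coefficients first: a_2 = 3, b_2 = -2.
Then c_2 = (a_2 − i·b_2)/2 = 3/2 + i.

Final answer: 3/2 + i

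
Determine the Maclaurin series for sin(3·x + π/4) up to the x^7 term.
-243·√(2)·x^7/1120 - 81·√(2)·x^6/160 + 81·√(2)·x^5/80 + 27·√(2)·x^4/16 - 9·√(2)·x^3/4 - 9·√(2)·x^2/4 + 3·√(2)·x/2 + √(2)/2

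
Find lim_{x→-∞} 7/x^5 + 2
Evaluate the dominant behaviour as x → -∞; each term tends to a finite value or vanishes.
Limit = 2.

Final answer: 2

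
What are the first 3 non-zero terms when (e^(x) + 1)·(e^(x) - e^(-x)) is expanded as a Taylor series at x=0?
5·x^3/3 + 2·x^2 + 4·x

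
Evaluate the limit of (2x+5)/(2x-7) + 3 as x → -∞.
Evaluate the dominant behaviour as x → -∞; each term tends to a finite value or vanishes.
Limit = 4.

Final answer: 4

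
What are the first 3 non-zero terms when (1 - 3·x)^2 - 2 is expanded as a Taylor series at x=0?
9·x^2 - 6·x - 1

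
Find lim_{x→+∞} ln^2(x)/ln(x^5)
This is an ∞/∞ indeterminate form as x → +∞.
Write ln(x^5) = 5·ln(x), reducing the quotient to ln(x)/5 → ∞.
Limit = ∞.

Final answer: ∞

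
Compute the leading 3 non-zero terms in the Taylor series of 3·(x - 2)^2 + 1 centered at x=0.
3·x^2 - 12·x + 13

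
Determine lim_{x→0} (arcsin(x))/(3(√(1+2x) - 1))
Both numerator and denominator → 0 as x → 0; this is a 0/0 indeterminate form.
Expand each to leading order near x = 0: numerator ~ x, denominator ~ 3·x.
The limit of the ratio is 1/3.

Final answer: 1/3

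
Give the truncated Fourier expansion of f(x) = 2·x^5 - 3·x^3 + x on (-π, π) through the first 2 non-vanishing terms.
(-86·π^2 + 4·π^4 + 518)·sin(x) + (-2·π^4 - 41/2 + 13·π^2)·sin(2·x)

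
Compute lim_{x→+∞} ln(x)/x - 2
The quotient is an ∞/∞ indeterminate form as x → +∞.
The polynomial denominator x dominates the logarithmic numerator (any positive power of x ≫ ln(x) as x → ∞), so the quotient → 0.
Adding the constant: 0 - 2 = -2. Limit = -2.

Final answer: -2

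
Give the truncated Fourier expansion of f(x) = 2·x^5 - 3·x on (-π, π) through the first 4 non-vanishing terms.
(-80·π^2 + 4·π^4 + 474)·sin(x) + (-2·π^4 - 12 + 10·π^2)·sin(2·x) + (-80·π^2/27 - 2/81 + 4·π^4/3)·sin(3·x) + (-π^4 + 33/32 + 5·π^2/4)·sin(4·x)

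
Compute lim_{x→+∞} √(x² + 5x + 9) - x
As x → +∞: multiply by the conjugate to get (5x+9)/(√(x²+5x+9)+x); the denominator ~ 2x, so the limit is 5/2.
Limit = 5/2.

Final answer: 5/2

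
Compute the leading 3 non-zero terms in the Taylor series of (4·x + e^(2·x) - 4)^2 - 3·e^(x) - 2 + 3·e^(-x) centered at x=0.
24·x^2 - 42·x + 7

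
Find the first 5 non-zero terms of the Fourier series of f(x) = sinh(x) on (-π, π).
sin(x)·sinh(π)/π - 4·sin(2·x)·sinh(π)/(5·π) + 3·sin(3·x)·sinh(π)/(5·π) - 8·sin(4·x)·sinh(π)/(17·π) + 5·sin(5·x)·sinh(π)/(13·π)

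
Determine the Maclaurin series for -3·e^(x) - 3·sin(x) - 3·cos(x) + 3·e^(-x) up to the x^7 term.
-x^7/1680 + x^6/240 - 3·x^5/40 - x^4/8 - x^3/2 + 3·x^2/2 - 9·x - 3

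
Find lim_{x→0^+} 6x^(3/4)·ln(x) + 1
The product is a 0·∞ indeterminate form at x → 0⁺.
Rewrite the product as 6·ln(x) / x^(-3/4) and apply L'Hôpital, or use the standard hierarchy x^(-3/4) ≫ |ln x| as x → 0⁺.
The indeterminate product → 0, so the limit = 1.

Final answer: 1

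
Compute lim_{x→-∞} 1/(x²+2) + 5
Evaluate the dominant behaviour as x → -∞; each term tends to a finite value or vanishes.
Limit = 5.

Final answer: 5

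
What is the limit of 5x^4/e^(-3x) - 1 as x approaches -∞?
The quotient is an ∞/∞ indeterminate form as x → -∞.
Compare growth rates of the dominant terms (exponentials ≫ polynomials ≫ logarithms), or apply L'Hôpital's rule; the quotient → 0.
Adding the constant: 0 - 1 = -1. Limit = -1.

Final answer: -1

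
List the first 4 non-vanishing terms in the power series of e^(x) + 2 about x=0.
x^3/6 + x^2/2 + x + 3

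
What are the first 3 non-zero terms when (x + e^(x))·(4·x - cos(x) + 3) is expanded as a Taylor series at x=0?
19·x^2/2 + 8·x + 2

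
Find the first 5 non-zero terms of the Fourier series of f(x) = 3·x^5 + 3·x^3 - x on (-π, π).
(-114·π^2 + 6·π^4 + 682)·sin(x) + (-3·π^4 - 17 + 12·π^2)·sin(2·x) + (-22·π^2/9 + 26/27 + 2·π^4)·sin(3·x) + (-3·π^4/2 + 23/64 + 3·π^2/8)·sin(4·x) + (-286/625 + 6·π^2/25 + 6·π^4/5)·sin(5·x)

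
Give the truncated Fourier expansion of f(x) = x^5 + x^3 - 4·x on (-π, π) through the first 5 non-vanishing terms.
(-38·π^2 + 2·π^4 + 220)·sin(x) + (-π^4 - 2 + 4·π^2)·sin(2·x) + (-22·π^2/27 - 172/81 + 2·π^4/3)·sin(3·x) + (-π^4/2 + π^2/8 + 125/64)·sin(4·x) + (-1012/625 + 2·π^2/25 + 2·π^4/5)·sin(5·x)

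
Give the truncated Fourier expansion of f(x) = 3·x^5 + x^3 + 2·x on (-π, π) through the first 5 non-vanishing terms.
(-118·π^2 + 6·π^4 + 712)·sin(x) + (-3·π^4 - 23 + 14·π^2)·sin(2·x) + (-34·π^2/9 + 104/27 + 2·π^4)·sin(3·x) + (-3·π^4/2 - 97/64 + 11·π^2/8)·sin(4·x) + (-14·π^2/25 + 584/625 + 6·π^4/5)·sin(5·x)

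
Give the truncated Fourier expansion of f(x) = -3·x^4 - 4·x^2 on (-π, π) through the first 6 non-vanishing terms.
(-128 + 24·π^2)·cos(x) + (5 - 6·π^2)·cos(2·x) + 8·π^2·cos(3·x)/3 + (-3·π^2/2 - 7/16)·cos(4·x) + (256/625 + 24·π^2/25)·cos(5·x) - 3·π^4/5 - 4·π^2/3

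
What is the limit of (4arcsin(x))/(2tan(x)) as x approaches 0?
Both numerator and denominator → 0 as x → 0; this is a 0/0 indeterminate form.
Expand each to leading order near x = 0: numerator ~ 4·x, denominator ~ 2·x.
The limit of the ratio is 2.

Final answer: 2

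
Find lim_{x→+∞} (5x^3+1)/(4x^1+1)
This is an ∞/∞ indeterminate form as x → +∞.
Divide numerator and denominator by x^3 and let the lower-order terms vanish; the numerator's degree 3 exceeds the denominator's degree 1, so the quotient diverges.
Limit = ∞.

Final answer: ∞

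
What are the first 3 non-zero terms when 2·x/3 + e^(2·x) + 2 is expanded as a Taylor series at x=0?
2·x^2 + 8·x/3 + 3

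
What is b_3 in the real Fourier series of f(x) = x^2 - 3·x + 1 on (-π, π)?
b_3 = (1/π) ∫_{-π}^{π} f(x)·sin(3x) dx.
Evaluate the integral (use parity and integration by parts as needed): b_3 = -2.

Final answer: -2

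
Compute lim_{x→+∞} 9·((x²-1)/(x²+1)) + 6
Evaluate the dominant behaviour as x → +∞; each term tends to a finite value or vanishes.
Limit = 15.

Final answer: 15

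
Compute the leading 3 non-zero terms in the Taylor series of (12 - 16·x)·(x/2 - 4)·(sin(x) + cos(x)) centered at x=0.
86·x^2 + 22·x - 48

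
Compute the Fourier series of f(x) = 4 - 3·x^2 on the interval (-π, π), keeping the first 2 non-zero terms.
12·cos(x) - π^2 + 4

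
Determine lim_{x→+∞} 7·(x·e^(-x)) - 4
Evaluate the dominant behaviour as x → +∞; each term tends to a finite value or vanishes.
Limit = -4.

Final answer: -4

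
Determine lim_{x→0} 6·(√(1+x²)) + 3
Direct substitution at x = 0 gives 9.

Final answer: 9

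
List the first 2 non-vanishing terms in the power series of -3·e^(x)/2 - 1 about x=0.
-3·x/2 - 5/2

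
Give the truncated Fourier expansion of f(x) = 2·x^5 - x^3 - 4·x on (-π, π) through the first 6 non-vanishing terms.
(-82·π^2 + 4·π^4 + 484)·sin(x) + (-2·π^4 - 25/2 + 11·π^2)·sin(2·x) + (-98·π^2/27 - 20/81 + 4·π^4/3)·sin(3·x) + (-π^4 + 43/32 + 7·π^2/4)·sin(4·x) + (-26·π^2/25 - 844/625 + 4·π^4/5)·sin(5·x) + (-2·π^4/3 + 197/162 + 19·π^2/27)·sin(6·x)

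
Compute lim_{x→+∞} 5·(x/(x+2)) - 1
Evaluate the dominant behaviour as x → +∞; each term tends to a finite value or vanishes.
Limit = 4.

Final answer: 4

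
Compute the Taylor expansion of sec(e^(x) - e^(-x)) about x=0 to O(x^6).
4·x^4 + 2·x^2 + 1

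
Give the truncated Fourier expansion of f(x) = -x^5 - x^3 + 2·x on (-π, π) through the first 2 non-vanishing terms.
(-224 - 2·π^4 + 38·π^2)·sin(x) + (-4·π^2 + 4 + π^4)·sin(2·x)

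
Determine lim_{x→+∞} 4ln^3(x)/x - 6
The quotient is an ∞/∞ indeterminate form as x → +∞.
The polynomial denominator x dominates the logarithmic numerator (any positive power of x ≫ ln^3(x) as x → ∞), so the quotient → 0.
Adding the constant: 0 - 6 = -6. Limit = -6.

Final answer: -6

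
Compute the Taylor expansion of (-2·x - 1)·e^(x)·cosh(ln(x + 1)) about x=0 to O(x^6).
-17·x^5/40 - 5·x^4/8 - 13·x^3/6 - 3·x^2 - 3·x - 1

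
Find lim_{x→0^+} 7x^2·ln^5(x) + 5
The product is a 0·∞ indeterminate form at x → 0⁺.
Rewrite the product as 7·ln^5(x) / x^(-2) and apply L'Hôpital, or use the standard hierarchy x^(-2) ≫ |ln x|^5 as x → 0⁺.
The indeterminate product → 0, so the limit = 5.

Final answer: 5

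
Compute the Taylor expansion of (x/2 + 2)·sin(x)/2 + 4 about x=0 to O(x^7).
x^6/480 + x^5/120 - x^4/24 - x^3/6 + x^2/4 + x + 4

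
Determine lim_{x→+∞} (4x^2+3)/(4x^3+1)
This is an ∞/∞ indeterminate form as x → +∞.
Divide numerator and denominator by x^3 and let the lower-order terms vanish; the numerator's degree 2 is below the denominator's degree 3, so the quotient → 0.
Limit = 0.

Final answer: 0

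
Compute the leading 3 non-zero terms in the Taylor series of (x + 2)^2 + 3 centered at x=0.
x^2 + 4·x + 7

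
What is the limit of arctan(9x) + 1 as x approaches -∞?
Evaluate the dominant behaviour as x → -∞; each term tends to a finite value or vanishes.
Limit = 1 - π/2.

Final answer: 1 - π/2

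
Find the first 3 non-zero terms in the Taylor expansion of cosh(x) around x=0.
x^4/24 + x^2/2 + 1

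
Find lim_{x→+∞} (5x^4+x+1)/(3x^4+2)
This is an ∞/∞ indeterminate form as x → +∞.
Divide numerator and denominator by x^4 and let the lower-order terms vanish; the leading terms give 5/3.
Limit = 5/3.

Final answer: 5/3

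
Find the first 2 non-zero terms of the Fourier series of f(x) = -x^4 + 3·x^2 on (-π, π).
(-60 + 8·π^2)·cos(x) - π^4/5 + π^2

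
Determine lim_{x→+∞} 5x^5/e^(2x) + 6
The quotient is an ∞/∞ indeterminate form as x → +∞.
The exponential denominator e^(2x) dominates the polynomial numerator (e^x ≫ x^5 as x → ∞), so the quotient → 0.
Adding the constant: 0 + 6 = 6. Limit = 6.

Final answer: 6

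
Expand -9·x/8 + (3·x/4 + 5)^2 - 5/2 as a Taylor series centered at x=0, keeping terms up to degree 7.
9·x^2/16 + 51·x/8 + 45/2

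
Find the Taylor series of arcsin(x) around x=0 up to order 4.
x^3/6 + x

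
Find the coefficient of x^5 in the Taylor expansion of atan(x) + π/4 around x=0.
Expand to order 5: atan(x) + π/4 = x^5/5 - x^3/3 + x + π/4 + O(x^6).
The coefficient of x^5 is 1/5.

Final answer: 1/5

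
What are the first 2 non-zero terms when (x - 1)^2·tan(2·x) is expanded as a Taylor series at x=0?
-4·x^2 + 2·x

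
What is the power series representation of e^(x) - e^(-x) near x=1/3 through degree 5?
(-1 + e^(2/3))·e^(-1/3) + (1 + e^(2/3))·e^(-1/3)·(x - 1/3) + (-1 + e^(2/3))·e^(-1/3)·(x - 1/3)^2/2 + (1 + e^(2/3))·e^(-1/3)·(x - 1/3)^3/6 + (-1 + e^(2/3))·e^(-1/3)·(x - 1/3)^4/24 + (1 + e^(2/3))·e^(-1/3)·(x - 1/3)^5/120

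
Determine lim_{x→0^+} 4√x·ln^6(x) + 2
The product is a 0·∞ indeterminate form at x → 0⁺.
Rewrite the product as 4·ln^6(x) / x^(-1/2) and apply L'Hôpital, or use the standard hierarchy x^(-1/2) ≫ |ln x|^6 as x → 0⁺.
The indeterminate product → 0, so the limit = 2.

Final answer: 2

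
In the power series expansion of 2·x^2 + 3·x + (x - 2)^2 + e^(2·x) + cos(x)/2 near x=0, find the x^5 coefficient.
Expand to order 5: 2·x^2 + 3·x + (x - 2)^2 + e^(2·x) + cos(x)/2 = 4·x^5/15 + 11·x^4/16 + 4·x^3/3 + 19·x^2/4 + x + 11/2 + O(x^6).
The coefficient of x^5 is 4/15.

Final answer: 4/15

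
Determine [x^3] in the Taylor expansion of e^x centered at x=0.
Expand to order 3: e^x = x^3/6 + x^2/2 + x + 1 + O(x^4).
The coefficient of x^3 is 1/6.

Final answer: 1/6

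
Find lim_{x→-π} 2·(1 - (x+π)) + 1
Direct substitution at x = -π gives 3.

Final answer: 3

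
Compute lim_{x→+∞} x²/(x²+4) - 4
Evaluate the dominant behaviour as x → +∞; each term tends to a finite value or vanishes.
Limit = -3.

Final answer: -3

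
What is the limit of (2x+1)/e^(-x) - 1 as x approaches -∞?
The quotient is an ∞/∞ indeterminate form as x → -∞.
Compare growth rates of the dominant terms (exponentials ≫ polynomials ≫ logarithms), or apply L'Hôpital's rule; the quotient → 0.
Adding the constant: 0 - 1 = -1. Limit = -1.

Final answer: -1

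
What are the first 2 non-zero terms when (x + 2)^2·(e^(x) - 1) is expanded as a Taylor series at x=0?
6·x^2 + 4·x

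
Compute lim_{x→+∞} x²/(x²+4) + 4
Evaluate the dominant behaviour as x → +∞; each term tends to a finite value or vanishes.
Limit = 5.

Final answer: 5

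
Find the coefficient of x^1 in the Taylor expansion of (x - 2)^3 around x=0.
Expand to order 1: (x - 2)^3 = 12·x - 8 + O(x^2).
The coefficient of x^1 is 12.

Final answer: 12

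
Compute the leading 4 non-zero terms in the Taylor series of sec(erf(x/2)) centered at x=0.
x^6·(-(1/(24·π^2) + 1/(12·π))/π + 1/(72·π^2) + 7/(720·π) + 91/(720·π^3)) + x^4·(-1/(12·π) + 5/(24·π^2)) + x^2/(2·π) + 1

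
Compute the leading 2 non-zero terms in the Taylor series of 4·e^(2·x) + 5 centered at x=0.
8·x + 9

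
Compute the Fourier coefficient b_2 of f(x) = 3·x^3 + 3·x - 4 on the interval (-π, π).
b_2 = (1/π) ∫_{-π}^{π} f(x)·sin(2x) dx.
Evaluate the integral (use parity and integration by parts as needed): b_2 = 3/2 - 3·π^2.

Final answer: 3/2 - 3·π^2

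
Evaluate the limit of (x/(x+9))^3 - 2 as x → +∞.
As x → +∞: x/(x+9) = 1/(1 + 9/x) → 1, and the 3rd power of a limit-1 base also → 1; with the additive constant, 1 - 2 = -1.
Limit = -1.

Final answer: -1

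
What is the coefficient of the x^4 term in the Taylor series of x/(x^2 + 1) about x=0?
Expand to order 4: x/(x^2 + 1) = -x^3 + x + O(x^5).
The coefficient of x^4 is 0.

Final answer: 0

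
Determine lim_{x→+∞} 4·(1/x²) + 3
Evaluate the dominant behaviour as x → +∞; each term tends to a finite value or vanishes.
Limit = 3.

Final answer: 3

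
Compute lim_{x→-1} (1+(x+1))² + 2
Direct substitution at x = -1 gives 3.

Final answer: 3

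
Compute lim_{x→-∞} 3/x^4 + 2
Evaluate the dominant behaviour as x → -∞; each term tends to a finite value or vanishes.
Limit = 2.

Final answer: 2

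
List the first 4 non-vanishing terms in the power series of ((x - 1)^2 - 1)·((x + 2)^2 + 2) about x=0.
x^4 + 2·x^3 - 2·x^2 - 12·x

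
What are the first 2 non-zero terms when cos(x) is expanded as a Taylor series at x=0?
1 - x^2/2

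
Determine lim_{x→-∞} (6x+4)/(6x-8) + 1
Evaluate the dominant behaviour as x → -∞; each term tends to a finite value or vanishes.
Limit = 2.

Final answer: 2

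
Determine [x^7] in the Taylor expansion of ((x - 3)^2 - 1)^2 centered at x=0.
Expand to order 7: ((x - 3)^2 - 1)^2 = x^4 - 12·x^3 + 52·x^2 - 96·x + 64 + O(x^8).
The coefficient of x^7 is 0.

Final answer: 0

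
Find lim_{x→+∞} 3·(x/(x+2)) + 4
Evaluate the dominant behaviour as x → +∞; each term tends to a finite value or vanishes.
Limit = 7.

Final answer: 7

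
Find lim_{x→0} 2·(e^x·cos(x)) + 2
Direct substitution at x = 0 gives 4.

Final answer: 4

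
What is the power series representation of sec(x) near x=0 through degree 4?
5·x^4/24 + x^2/2 + 1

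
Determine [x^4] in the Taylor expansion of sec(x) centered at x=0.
Expand to order 4: sec(x) = 5·x^4/24 + x^2/2 + 1 + O(x^5).
The coefficient of x^4 is 5/24.

Final answer: 5/24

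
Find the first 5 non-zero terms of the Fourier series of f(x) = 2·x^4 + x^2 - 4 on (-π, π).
(92 - 16·π^2)·cos(x) + (-5 + 4·π^2)·cos(2·x) + (20/27 - 16·π^2/9)·cos(3·x) + (-1/8 + π^2)·cos(4·x) - 4 + π^2/3 + 2·π^4/5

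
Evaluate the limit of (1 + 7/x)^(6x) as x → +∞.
As x → +∞: write (1 + 7/x)^(6x) = ((1 + 7/x)^x)^6 → (e^7)^6 = e^42.
Limit = e^(42).

Final answer: e^(42)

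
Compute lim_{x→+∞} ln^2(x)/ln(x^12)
This is an ∞/∞ indeterminate form as x → +∞.
Write ln(x^12) = 12·ln(x), reducing the quotient to ln(x)/12 → ∞.
Limit = ∞.

Final answer: ∞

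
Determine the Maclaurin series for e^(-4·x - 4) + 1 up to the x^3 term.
-32·x^3·e^(-4)/3 + 8·x^2·e^(-4) - 4·x·e^(-4) + e^(-4) + 1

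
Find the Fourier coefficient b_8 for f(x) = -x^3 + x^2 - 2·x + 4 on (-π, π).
b_8 = (1/π) ∫_{-π}^{π} f(x)·sin(8x) dx.
Evaluate the integral (use parity and integration by parts as needed): b_8 = 61/128 + π^2/4.

Final answer: 61/128 + π^2/4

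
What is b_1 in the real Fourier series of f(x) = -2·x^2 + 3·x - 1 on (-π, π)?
b_1 = (1/π) ∫_{-π}^{π} f(x)·sin(1x) dx.
Evaluate the integral (use parity and integration by parts as needed): b_1 = 6.

Final answer: 6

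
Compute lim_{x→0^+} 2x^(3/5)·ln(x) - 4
The product is a 0·∞ indeterminate form at x → 0⁺.
Rewrite the product as 2·ln(x) / x^(-3/5) and apply L'Hôpital, or use the standard hierarchy x^(-3/5) ≫ |ln x| as x → 0⁺.
The indeterminate product → 0, so the limit = -4.

Final answer: -4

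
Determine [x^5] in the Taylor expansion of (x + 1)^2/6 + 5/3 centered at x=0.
Expand to order 5: (x + 1)^2/6 + 5/3 = x^2/6 + x/3 + 11/6 + O(x^6).
The coefficient of x^5 is 0.

Final answer: 0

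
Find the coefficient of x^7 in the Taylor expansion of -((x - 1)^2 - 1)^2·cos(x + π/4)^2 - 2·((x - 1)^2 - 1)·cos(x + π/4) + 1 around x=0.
Expand to order 7: -((x - 1)^2 - 1)^2·cos(x + π/4)^2 - 2·((x - 1)^2 - 1)·cos(x + π/4) + 1 = x^7·(-2/15 + √(2)/180) + x^6·(8/3 - 7·√(2)/120) + x^5·(-5/3 - √(2)/12) + x^4·(-9/2 + 5·√(2)/6) + 6·x^3 + x^2·(-3·√(2) - 2) + 2·√(2)·x + 1 + O(x^8).
The coefficient of x^7 is -2/15 + √(2)/180.

Final answer: -2/15 + √(2)/180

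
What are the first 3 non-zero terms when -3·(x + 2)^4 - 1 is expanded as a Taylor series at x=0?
-72·x^2 - 96·x - 49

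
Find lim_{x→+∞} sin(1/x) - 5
Evaluate the dominant behaviour as x → +∞; each term tends to a finite value or vanishes.
Limit = -5.

Final answer: -5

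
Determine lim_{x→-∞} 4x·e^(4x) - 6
The product is a 0·∞ indeterminate form at x → -∞.
Rewrite the product as 4x / e^(-4x) (an ∞/∞ form) and apply L'Hôpital, or use the standard hierarchy e^(4|x|) ≫ |x| as x → -∞.
The indeterminate product → 0, so the limit = -6.

Final answer: -6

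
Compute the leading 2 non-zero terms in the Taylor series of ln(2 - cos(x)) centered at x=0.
-x^4/6 + x^2/2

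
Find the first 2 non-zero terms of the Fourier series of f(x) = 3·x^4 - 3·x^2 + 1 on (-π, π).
(156 - 24·π^2)·cos(x) - π^2 + 1 + 3·π^4/5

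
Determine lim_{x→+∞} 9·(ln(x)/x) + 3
Evaluate the dominant behaviour as x → +∞; each term tends to a finite value or vanishes.
Limit = 3.

Final answer: 3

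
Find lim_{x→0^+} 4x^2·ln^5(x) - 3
The product is a 0·∞ indeterminate form at x → 0⁺.
Rewrite the product as 4·ln^5(x) / x^(-2) and apply L'Hôpital, or use the standard hierarchy x^(-2) ≫ |ln x|^5 as x → 0⁺.
The indeterminate product → 0, so the limit = -3.

Final answer: -3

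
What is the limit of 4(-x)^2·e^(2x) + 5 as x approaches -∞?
The product is a 0·∞ indeterminate form at x → -∞.
Rewrite the product as 4(-x)^2 / e^(-2x) (an ∞/∞ form) and apply L'Hôpital, or use the standard hierarchy e^(2|x|) ≫ |(-x)^2| as x → -∞.
The indeterminate product → 0, so the limit = 5.

Final answer: 5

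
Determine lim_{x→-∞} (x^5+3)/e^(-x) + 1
The quotient is an ∞/∞ indeterminate form as x → -∞.
Compare growth rates of the dominant terms (exponentials ≫ polynomials ≫ logarithms), or apply L'Hôpital's rule; the quotient → 0.
Adding the constant: 0 + 1 = 1. Limit = 1.

Final answer: 1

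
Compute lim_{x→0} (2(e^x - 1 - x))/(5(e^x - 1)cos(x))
Both numerator and denominator → 0 as x → 0; this is a 0/0 indeterminate form.
Expand each to leading order near x = 0: numerator ~ x^2, denominator ~ 5·x.
The limit of the ratio is 0.

Final answer: 0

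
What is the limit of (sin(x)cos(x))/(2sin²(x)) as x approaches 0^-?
Both numerator and denominator → 0 as x → 0^-; this is a 0/0 indeterminate form.
Expand each to leading order near x = 0: numerator ~ x, denominator ~ 2·x^2.
The limit of the ratio is -∞.

Final answer: -∞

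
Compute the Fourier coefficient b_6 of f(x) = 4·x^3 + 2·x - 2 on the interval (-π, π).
b_6 = (1/π) ∫_{-π}^{π} f(x)·sin(6x) dx.
Evaluate the integral (use parity and integration by parts as needed): b_6 = -4·π^2/3 - 4/9.

Final answer: -4·π^2/3 - 4/9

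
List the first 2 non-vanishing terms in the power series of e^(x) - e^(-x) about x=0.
x^3/3 + 2·x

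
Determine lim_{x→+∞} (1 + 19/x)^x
As x → +∞: this is the defining limit (1 + 19/x)^x → e^19.
Limit = e^(19).

Final answer: e^(19)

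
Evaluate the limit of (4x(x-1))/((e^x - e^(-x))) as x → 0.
Both numerator and denominator → 0 as x → 0; this is a 0/0 indeterminate form.
Expand each to leading order near x = 0: numerator ~ -4·x, denominator ~ 2·x.
The limit of the ratio is -2.

Final answer: -2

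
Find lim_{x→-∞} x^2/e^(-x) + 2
The quotient is an ∞/∞ indeterminate form as x → -∞.
Compare growth rates of the dominant terms (exponentials ≫ polynomials ≫ logarithms), or apply L'Hôpital's rule; the quotient → 0.
Adding the constant: 0 + 2 = 2. Limit = 2.

Final answer: 2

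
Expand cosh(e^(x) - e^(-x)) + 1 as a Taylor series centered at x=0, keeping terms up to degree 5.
4·x^4/3 + 2·x^2 + 2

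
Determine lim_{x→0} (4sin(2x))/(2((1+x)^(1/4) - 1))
Both numerator and denominator → 0 as x → 0; this is a 0/0 indeterminate form.
Expand each to leading order near x = 0: numerator ~ 8·x, denominator ~ x/2.
The limit of the ratio is 16.

Final answer: 16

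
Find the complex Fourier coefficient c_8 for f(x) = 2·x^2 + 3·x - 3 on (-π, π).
Compute the real Fourier coefficients first: a_8 = 1/8, b_8 = -3/4.
Then c_8 = (a_8 − i·b_8)/2 = 1/16 + 3·i/8.

Final answer: 1/16 + 3·i/8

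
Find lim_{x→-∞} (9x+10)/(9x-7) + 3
Evaluate the dominant behaviour as x → -∞; each term tends to a finite value or vanishes.
Limit = 4.

Final answer: 4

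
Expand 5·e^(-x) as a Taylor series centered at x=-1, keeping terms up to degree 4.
5·e - 5·e·(x + 1) + 5·e·(x + 1)^2/2 - 5·e·(x + 1)^3/6 + 5·e·(x + 1)^4/24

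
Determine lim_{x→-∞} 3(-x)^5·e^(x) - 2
The product is a 0·∞ indeterminate form at x → -∞.
Rewrite the product as 3(-x)^5 / e^(-x) (an ∞/∞ form) and apply L'Hôpital, or use the standard hierarchy e^(|x|) ≫ |(-x)^5| as x → -∞.
The indeterminate product → 0, so the limit = -2.

Final answer: -2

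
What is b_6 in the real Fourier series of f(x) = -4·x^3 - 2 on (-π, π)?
b_6 = (1/π) ∫_{-π}^{π} f(x)·sin(6x) dx.
Evaluate the integral (use parity and integration by parts as needed): b_6 = -2/9 + 4·π^2/3.

Final answer: -2/9 + 4·π^2/3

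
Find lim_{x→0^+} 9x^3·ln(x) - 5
The product is a 0·∞ indeterminate form at x → 0⁺.
Rewrite the product as 9·ln(x) / x^(-3) and apply L'Hôpital, or use the standard hierarchy x^(-3) ≫ |ln x| as x → 0⁺.
The indeterminate product → 0, so the limit = -5.

Final answer: -5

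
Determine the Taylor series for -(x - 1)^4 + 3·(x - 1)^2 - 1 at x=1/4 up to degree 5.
95/256 - 45·(x - 1/4)/16 - 3·(x - 1/4)^2/8 + 3·(x - 1/4)^3 - (x - 1/4)^4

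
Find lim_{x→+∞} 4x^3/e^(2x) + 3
The quotient is an ∞/∞ indeterminate form as x → +∞.
The exponential denominator e^(2x) dominates the polynomial numerator (e^x ≫ x^3 as x → ∞), so the quotient → 0.
Adding the constant: 0 + 3 = 3. Limit = 3.

Final answer: 3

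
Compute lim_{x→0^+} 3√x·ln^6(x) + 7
The product is a 0·∞ indeterminate form at x → 0⁺.
Rewrite the product as 3·ln^6(x) / x^(-1/2) and apply L'Hôpital, or use the standard hierarchy x^(-1/2) ≫ |ln x|^6 as x → 0⁺.
The indeterminate product → 0, so the limit = 7.

Final answer: 7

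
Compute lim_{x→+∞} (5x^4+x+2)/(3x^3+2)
This is an ∞/∞ indeterminate form as x → +∞.
Divide numerator and denominator by x^4 and let the lower-order terms vanish; the numerator's degree 4 exceeds the denominator's degree 3, so the quotient diverges.
Limit = ∞.

Final answer: ∞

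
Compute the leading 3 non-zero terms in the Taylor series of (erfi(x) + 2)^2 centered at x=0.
4·x^2/π + 8·x/√(π) + 4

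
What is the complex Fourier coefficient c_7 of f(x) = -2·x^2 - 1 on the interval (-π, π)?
Compute the real Fourier coefficients first: a_7 = 8/49, b_7 = 0.
Then c_7 = (a_7 − i·b_7)/2 = 4/49.

Final answer: 4/49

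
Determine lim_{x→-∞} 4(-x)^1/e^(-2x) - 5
The quotient is an ∞/∞ indeterminate form as x → -∞.
Compare growth rates of the dominant terms (exponentials ≫ polynomials ≫ logarithms), or apply L'Hôpital's rule; the quotient → 0.
Adding the constant: 0 - 5 = -5. Limit = -5.

Final answer: -5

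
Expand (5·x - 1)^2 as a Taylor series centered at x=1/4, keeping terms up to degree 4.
1/16 + 5·(x - 1/4)/2 + 25·(x - 1/4)^2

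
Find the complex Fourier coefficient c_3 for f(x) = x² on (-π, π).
Compute the real Fourier coefficients first: a_3 = -4/9, b_3 = 0.
Then c_3 = (a_3 − i·b_3)/2 = -2/9.

Final answer: -2/9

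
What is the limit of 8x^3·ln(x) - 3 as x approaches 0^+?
The product is a 0·∞ indeterminate form at x → 0⁺.
Rewrite the product as 8·ln(x) / x^(-3) and apply L'Hôpital, or use the standard hierarchy x^(-3) ≫ |ln x| as x → 0⁺.
The indeterminate product → 0, so the limit = -3.

Final answer: -3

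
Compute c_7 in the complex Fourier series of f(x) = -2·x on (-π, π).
Compute the real Fourier coefficients first: a_7 = 0, b_7 = -4/7.
Then c_7 = (a_7 − i·b_7)/2 = 2·i/7.

Final answer: 2·i/7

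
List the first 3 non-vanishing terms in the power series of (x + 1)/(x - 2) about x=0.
-3·x^2/8 - 3·x/4 - 1/2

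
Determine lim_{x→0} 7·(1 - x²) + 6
Direct substitution at x = 0 gives 13.

Final answer: 13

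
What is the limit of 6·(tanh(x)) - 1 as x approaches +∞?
Evaluate the dominant behaviour as x → +∞; each term tends to a finite value or vanishes.
Limit = 5.

Final answer: 5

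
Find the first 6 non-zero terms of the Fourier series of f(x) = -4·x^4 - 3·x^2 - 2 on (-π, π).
(-180 + 32·π^2)·cos(x) + (9 - 8·π^2)·cos(2·x) + (-28/27 + 32·π^2/9)·cos(3·x) - 2·π^2·cos(4·x) + (108/625 + 32·π^2/25)·cos(5·x) - 4·π^4/5 - π^2 - 2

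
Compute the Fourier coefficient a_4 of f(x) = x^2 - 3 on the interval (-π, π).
a_4 = (1/π) ∫_{-π}^{π} f(x)·cos(4x) dx.
Evaluate the integral (use parity and integration by parts as needed): a_4 = 1/4.

Final answer: 1/4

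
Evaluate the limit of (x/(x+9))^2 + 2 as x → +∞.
As x → +∞: x/(x+9) = 1/(1 + 9/x) → 1, and the 2nd power of a limit-1 base also → 1; with the additive constant, 1 + 2 = 3.
Limit = 3.

Final answer: 3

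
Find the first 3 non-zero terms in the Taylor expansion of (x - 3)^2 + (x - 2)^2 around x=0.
2·x^2 - 10·x + 13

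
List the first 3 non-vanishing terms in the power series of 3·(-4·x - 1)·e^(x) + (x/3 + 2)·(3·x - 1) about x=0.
-25·x^2/2 - 28·x/3 - 5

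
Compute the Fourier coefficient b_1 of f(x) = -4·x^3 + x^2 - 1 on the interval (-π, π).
b_1 = (1/π) ∫_{-π}^{π} f(x)·sin(1x) dx.
Evaluate the integral (use parity and integration by parts as needed): b_1 = 48 - 8·π^2.

Final answer: 48 - 8·π^2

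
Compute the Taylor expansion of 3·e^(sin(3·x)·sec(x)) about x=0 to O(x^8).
1321·x^7/80 - 1629·x^6/80 - 1329·x^5/40 - 135·x^4/8 + 9·x^3/2 + 27·x^2/2 + 9·x + 3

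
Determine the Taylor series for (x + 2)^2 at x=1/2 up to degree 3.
25/4 + 5·(x - 1/2) + (x - 1/2)^2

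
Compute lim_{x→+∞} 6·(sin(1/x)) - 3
Evaluate the dominant behaviour as x → +∞; each term tends to a finite value or vanishes.
Limit = -3.

Final answer: -3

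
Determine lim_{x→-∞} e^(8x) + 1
Evaluate the dominant behaviour as x → -∞; each term tends to a finite value or vanishes.
Limit = 1.

Final answer: 1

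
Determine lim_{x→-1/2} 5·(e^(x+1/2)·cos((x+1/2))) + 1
Direct substitution at x = -1/2 gives 6.

Final answer: 6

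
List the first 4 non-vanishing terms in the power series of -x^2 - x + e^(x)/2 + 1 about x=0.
x^3/12 - 3·x^2/4 - x/2 + 3/2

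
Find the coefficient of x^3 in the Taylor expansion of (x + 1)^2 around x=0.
Expand to order 3: (x + 1)^2 = x^2 + 2·x + 1 + O(x^4).
The coefficient of x^3 is 0.

Final answer: 0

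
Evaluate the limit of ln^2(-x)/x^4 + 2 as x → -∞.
The quotient is an ∞/∞ indeterminate form as x → -∞.
Compare growth rates of the dominant terms (exponentials ≫ polynomials ≫ logarithms), or apply L'Hôpital's rule; the quotient → 0.
Adding the constant: 0 + 2 = 2. Limit = 2.

Final answer: 2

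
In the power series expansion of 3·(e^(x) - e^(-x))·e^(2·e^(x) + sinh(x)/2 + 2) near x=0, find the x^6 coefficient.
17411·e^(4)/384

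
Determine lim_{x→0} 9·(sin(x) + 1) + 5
Direct substitution at x = 0 gives 14.

Final answer: 14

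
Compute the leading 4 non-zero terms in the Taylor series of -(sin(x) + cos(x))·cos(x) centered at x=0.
2·x^3/3 + x^2 - x - 1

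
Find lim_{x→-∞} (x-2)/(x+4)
Evaluate the dominant behaviour as x → -∞; each term tends to a finite value or vanishes.
Limit = 1.

Final answer: 1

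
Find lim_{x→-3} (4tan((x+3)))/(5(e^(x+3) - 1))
Both numerator and denominator → 0 as x → -3; this is a 0/0 indeterminate form.
Expand each to leading order near x = -3: numerator ~ 4·(x + 3), denominator ~ 5·(x + 3).
The limit of the ratio is 4/5.

Final answer: 4/5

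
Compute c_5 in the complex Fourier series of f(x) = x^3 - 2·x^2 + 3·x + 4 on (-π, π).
Compute the real Fourier coefficients first: a_5 = 8/25, b_5 = 138/125 + 2·π^2/5.
Then c_5 = (a_5 − i·b_5)/2 = 4/25 - i·π^2/5 - 69·i/125.

Final answer: 4/25 - i·π^2/5 - 69·i/125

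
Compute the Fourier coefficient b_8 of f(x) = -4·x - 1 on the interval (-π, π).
b_8 = (1/π) ∫_{-π}^{π} f(x)·sin(8x) dx.
Evaluate the integral (use parity and integration by parts as needed): b_8 = 1.

Final answer: 1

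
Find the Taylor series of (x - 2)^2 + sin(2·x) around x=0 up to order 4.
-4·x^3/3 + x^2 - 2·x + 4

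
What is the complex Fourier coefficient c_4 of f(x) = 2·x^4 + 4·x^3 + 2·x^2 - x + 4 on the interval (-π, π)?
Compute the real Fourier coefficients first: a_4 = 1/8 + π^2, b_4 = 5/4 - 2·π^2.
Then c_4 = (a_4 − i·b_4)/2 = 1/16 + π^2/2 - 5·i/8 + i·π^2.

Final answer: 1/16 + π^2/2 - 5·i/8 + i·π^2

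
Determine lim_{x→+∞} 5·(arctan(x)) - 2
Evaluate the dominant behaviour as x → +∞; each term tends to a finite value or vanishes.
Limit = -2 + 5·π/2.

Final answer: -2 + 5·π/2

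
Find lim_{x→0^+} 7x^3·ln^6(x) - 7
The product is a 0·∞ indeterminate form at x → 0⁺.
Rewrite the product as 7·ln^6(x) / x^(-3) and apply L'Hôpital, or use the standard hierarchy x^(-3) ≫ |ln x|^6 as x → 0⁺.
The indeterminate product → 0, so the limit = -7.

Final answer: -7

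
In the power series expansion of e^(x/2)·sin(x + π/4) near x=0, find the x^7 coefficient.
Expand to order 7: e^(x/2)·sin(x + π/4) = 307·√(2)·x^7/1290240 + 161·√(2)·x^6/92160 + √(2)·x^5/2560 - 31·√(2)·x^4/768 - 13·√(2)·x^3/96 + √(2)·x^2/16 + 3·√(2)·x/4 + √(2)/2 + O(x^8).
The coefficient of x^7 is 307·√(2)/1290240.

Final answer: 307·√(2)/1290240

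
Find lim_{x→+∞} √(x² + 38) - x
This is an ∞ − ∞ indeterminate form.
Multiply and divide by the conjugate √(x²+38) + x; the x² terms cancel, leaving 38/(√(x²+38)+x) → 0.
Limit = 0.

Final answer: 0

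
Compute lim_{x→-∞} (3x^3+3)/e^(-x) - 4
The quotient is an ∞/∞ indeterminate form as x → -∞.
Compare growth rates of the dominant terms (exponentials ≫ polynomials ≫ logarithms), or apply L'Hôpital's rule; the quotient → 0.
Adding the constant: 0 - 4 = -4. Limit = -4.

Final answer: -4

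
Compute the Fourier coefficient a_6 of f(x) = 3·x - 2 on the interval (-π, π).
a_6 = (1/π) ∫_{-π}^{π} f(x)·cos(6x) dx.
Evaluate the integral (use parity and integration by parts as needed): a_6 = 0.

Final answer: 0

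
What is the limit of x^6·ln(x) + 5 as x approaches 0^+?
The product is a 0·∞ indeterminate form at x → 0⁺.
Rewrite the product as ln(x) / x^(-6) and apply L'Hôpital, or use the standard hierarchy x^(-6) ≫ |ln x| as x → 0⁺.
The indeterminate product → 0, so the limit = 5.

Final answer: 5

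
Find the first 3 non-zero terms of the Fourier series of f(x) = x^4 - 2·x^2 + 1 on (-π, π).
(56 - 8·π^2)·cos(x) + (-5 + 2·π^2)·cos(2·x) - 2·π^2/3 + 1 + π^4/5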